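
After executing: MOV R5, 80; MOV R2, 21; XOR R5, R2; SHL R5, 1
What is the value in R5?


Register state trace:
  MOV R5, 80  → R5 = 80 (0b01010000)
  MOV R2, 21  → R2 = 21 (0b00010101)
  XOR R5, R2  → R5 = 80 XOR 21 = 69 (0b01000101)
  SHL R5, 1  → R5 = 69 << 1 = 138
Final: R5 = 138

138


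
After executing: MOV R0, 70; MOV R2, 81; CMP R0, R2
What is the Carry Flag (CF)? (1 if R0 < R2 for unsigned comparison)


Register state trace:
  MOV R0, 70  → R0 = 70
  MOV R2, 81  → R2 = 81
  CMP R0, R2  → unsigned 70 - 81: borrow occurs
  70 < 81, so CF = 1
CF = 1

1


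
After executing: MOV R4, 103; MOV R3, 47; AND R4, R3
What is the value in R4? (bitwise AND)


Register state trace:
  MOV R4, 103  → R4 = 103 (0b01100111)
  MOV R3, 47  → R3 = 47 (0b00101111)
  AND R4, R3  → R4 = 103 AND 47 = 39 (0b00100111)
Final: R4 = 39

39


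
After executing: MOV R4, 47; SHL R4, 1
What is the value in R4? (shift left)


Register state trace:
  MOV R4, 47  → R4 = 47
  SHL R4, 1  → R4 = 47 << 1 = 47 * 2^1 = 94
Final: R4 = 94

94


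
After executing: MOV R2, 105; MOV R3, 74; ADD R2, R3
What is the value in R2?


Register state trace:
  MOV R2, 105  → R2 = 105
  MOV R3, 74  → R3 = 74
  ADD R2, R3  → R2 = 105 + 74 = 179
Final: R2 = 179

179


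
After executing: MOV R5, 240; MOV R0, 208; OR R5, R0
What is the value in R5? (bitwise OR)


Register state trace:
  MOV R5, 240  → R5 = 240 (0b11110000)
  MOV R0, 208  → R0 = 208 (0b11010000)
  OR R5, R0   → R5 = 240 OR 208 = 240 (0b11110000)
Final: R5 = 240

240


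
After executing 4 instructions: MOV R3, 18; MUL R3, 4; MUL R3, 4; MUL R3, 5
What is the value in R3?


Register state trace:
  MOV R3, 18  → R3 = 18
  MUL R3, 4  → R3 = 18 * 4 = 72
  MUL R3, 4  → R3 = 72 * 4 = 288
  MUL R3, 5  → R3 = 288 * 5 = 1440
Final: R3 = 1440

1440


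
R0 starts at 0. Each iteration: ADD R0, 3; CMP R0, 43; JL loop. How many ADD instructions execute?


Loop trace (R0 starts at 0, target 43, step 3):
  ADD #1: R0 = 0 + 3 = 3  → 3 < 43, loop
  ADD #2: R0 = 3 + 3 = 6  → 6 < 43, loop
  ADD #3: R0 = 6 + 3 = 9  → 9 < 43, loop
  ADD #4: R0 = 9 + 3 = 12  → 12 < 43, loop
  ADD #5: R0 = 12 + 3 = 15  → 15 < 43, loop
  ADD #6: R0 = 15 + 3 = 18  → 18 < 43, loop
  ADD #7: R0 = 18 + 3 = 21  → 21 < 43, loop
  ADD #8: R0 = 21 + 3 = 24  → 24 < 43, loop
  ADD #9: R0 = 24 + 3 = 27  → 27 < 43, loop
  ADD #10: R0 = 27 + 3 = 30  → 30 < 43, loop
  ADD #11: R0 = 30 + 3 = 33  → 33 < 43, loop
  ADD #12: R0 = 33 + 3 = 36  → 36 < 43, loop
  ADD #13: R0 = 36 + 3 = 39  → 39 < 43, loop
  ADD #14: R0 = 39 + 3 = 42  → 42 < 43, loop
  ADD #15: R0 = 42 + 3 = 45  → 45 >= 43, exit
Total ADD instructions: 15

15


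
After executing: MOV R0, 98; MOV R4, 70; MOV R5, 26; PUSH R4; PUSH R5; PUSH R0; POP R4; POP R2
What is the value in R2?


Stack trace (top is rightmost):
  MOV R0, 98  → R0 = 98
  MOV R4, 70  → R4 = 70
  MOV R5, 26  → R5 = 26
  PUSH R4  → stack: [70]
  PUSH R5  → stack: [70, 26]
  PUSH R0  → stack: [70, 26, 98]
  POP R4  → R4 = 98, stack: [70, 26]
  POP R2  → R2 = 26, stack: [70]
Final: R2 = 26

26


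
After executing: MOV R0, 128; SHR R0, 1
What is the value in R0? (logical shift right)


Register state trace:
  MOV R0, 128  → R0 = 128
  SHR R0, 1  → R0 = 128 >> 1 = 128 // 2^1 = 64
Final: R0 = 64

64


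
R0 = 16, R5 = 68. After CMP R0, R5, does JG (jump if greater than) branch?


Trace:
  R0 = 16, R5 = 68
  CMP R0, R5  → compares 16 vs 68
  JG checks: is 16 greater than 68?
  16 < 68, so condition is false
Branch taken: No

No


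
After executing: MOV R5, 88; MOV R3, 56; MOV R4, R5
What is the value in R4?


Register state trace:
  MOV R5, 88  → R5 = 88
  MOV R3, 56  → R3 = 56
  MOV R4, R5  → R4 = 88
Final: R4 = 88

88


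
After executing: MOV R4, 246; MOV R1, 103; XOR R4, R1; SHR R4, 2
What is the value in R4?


Register state trace:
  MOV R4, 246  → R4 = 246 (0b11110110)
  MOV R1, 103  → R1 = 103 (0b01100111)
  XOR R4, R1  → R4 = 246 XOR 103 = 145 (0b10010001)
  SHR R4, 2  → R4 = 145 >> 2 = 36
Final: R4 = 36

36


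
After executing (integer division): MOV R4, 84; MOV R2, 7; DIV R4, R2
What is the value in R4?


Register state trace:
  MOV R4, 84  → R4 = 84
  MOV R2, 7  → R2 = 7
  DIV R4, R2  → R4 = 84 // 7 = 12
Final: R4 = 12

12


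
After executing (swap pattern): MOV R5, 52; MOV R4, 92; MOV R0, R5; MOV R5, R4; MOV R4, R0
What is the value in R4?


Register state trace (swap pattern):
  MOV R5, 52  → R5 = 52
  MOV R4, 92  → R4 = 92
  MOV R0, R5  → R0 = 52  (save R5)
  MOV R5, R4  → R5 = 92  (R5 gets R4's value)
  MOV R4, R0  → R4 = 52  (R4 gets saved value)
Final: R4 = 52

52


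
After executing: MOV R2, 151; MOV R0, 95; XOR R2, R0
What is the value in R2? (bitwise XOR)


Register state trace:
  MOV R2, 151  → R2 = 151 (0b10010111)
  MOV R0, 95  → R0 = 95 (0b01011111)
  XOR R2, R0  → R2 = 151 XOR 95 = 200 (0b11001000)
Final: R2 = 200

200


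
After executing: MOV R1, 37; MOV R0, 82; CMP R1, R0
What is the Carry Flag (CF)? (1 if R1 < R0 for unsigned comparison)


Register state trace:
  MOV R1, 37  → R1 = 37
  MOV R0, 82  → R0 = 82
  CMP R1, R0  → unsigned 37 - 82: borrow occurs
  37 < 82, so CF = 1
CF = 1

1


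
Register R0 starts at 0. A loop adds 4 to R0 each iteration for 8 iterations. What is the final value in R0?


Starting value: R0 = 0
  Iter 1: R0 = 0 + 4 = 4
  Iter 2: R0 = 4 + 4 = 8
  Iter 3: R0 = 8 + 4 = 12
  Iter 4: R0 = 12 + 4 = 16
  Iter 5: R0 = 16 + 4 = 20
  Iter 6: R0 = 20 + 4 = 24
  Iter 7: R0 = 24 + 4 = 28
  Iter 8: R0 = 28 + 4 = 32
Final: R0 = 32

32


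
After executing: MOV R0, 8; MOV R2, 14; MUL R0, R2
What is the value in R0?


Register state trace:
  MOV R0, 8  → R0 = 8
  MOV R2, 14  → R2 = 14
  MUL R0, R2  → R0 = 8 * 14 = 112
Final: R0 = 112

112


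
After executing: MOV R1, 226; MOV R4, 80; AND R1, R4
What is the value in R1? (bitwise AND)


Register state trace:
  MOV R1, 226  → R1 = 226 (0b11100010)
  MOV R4, 80  → R4 = 80 (0b01010000)
  AND R1, R4  → R1 = 226 AND 80 = 64 (0b01000000)
Final: R1 = 64

64


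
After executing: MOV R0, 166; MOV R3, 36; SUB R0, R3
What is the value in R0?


Register state trace:
  MOV R0, 166  → R0 = 166
  MOV R3, 36  → R3 = 36
  SUB R0, R3  → R0 = 166 - 36 = 130
Final: R0 = 130

130


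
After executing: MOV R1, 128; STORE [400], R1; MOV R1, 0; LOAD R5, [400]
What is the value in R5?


Register and memory trace:
  MOV R1, 128  → R1 = 128
  STORE [400], R1  → mem[400] = 128
  MOV R1, 0  → R1 = 0
  LOAD R5, [400]  → R5 = mem[400] = 128
Final: R5 = 128

128


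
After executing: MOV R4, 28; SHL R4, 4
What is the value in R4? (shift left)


Register state trace:
  MOV R4, 28  → R4 = 28
  SHL R4, 4  → R4 = 28 << 4 = 28 * 2^4 = 448
Final: R4 = 448

448


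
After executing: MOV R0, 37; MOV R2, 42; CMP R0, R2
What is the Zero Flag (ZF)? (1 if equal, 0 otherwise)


Register state trace:
  MOV R0, 37  → R0 = 37
  MOV R2, 42  → R2 = 42
  CMP R0, R2  → computes 37 - 42 = -5
  Result is nonzero, so values are not equal
ZF = 0

0


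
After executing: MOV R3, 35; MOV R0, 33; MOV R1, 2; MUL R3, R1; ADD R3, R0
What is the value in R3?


Register state trace:
  MOV R3, 35  → R3 = 35
  MOV R0, 33  → R0 = 33
  MOV R1, 2  → R1 = 2
  MUL R3, R1  → R3 = 35 * 2 = 70
  ADD R3, R0  → R3 = 70 + 33 = 103
Final: R3 = 103

103


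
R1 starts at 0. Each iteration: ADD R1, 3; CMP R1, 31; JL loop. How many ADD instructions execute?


Loop trace (R1 starts at 0, target 31, step 3):
  ADD #1: R1 = 0 + 3 = 3  → 3 < 31, loop
  ADD #2: R1 = 3 + 3 = 6  → 6 < 31, loop
  ADD #3: R1 = 6 + 3 = 9  → 9 < 31, loop
  ADD #4: R1 = 9 + 3 = 12  → 12 < 31, loop
  ADD #5: R1 = 12 + 3 = 15  → 15 < 31, loop
  ADD #6: R1 = 15 + 3 = 18  → 18 < 31, loop
  ADD #7: R1 = 18 + 3 = 21  → 21 < 31, loop
  ADD #8: R1 = 21 + 3 = 24  → 24 < 31, loop
  ADD #9: R1 = 24 + 3 = 27  → 27 < 31, loop
  ADD #10: R1 = 27 + 3 = 30  → 30 < 31, loop
  ADD #11: R1 = 30 + 3 = 33  → 33 >= 31, exit
Total ADD instructions: 11

11


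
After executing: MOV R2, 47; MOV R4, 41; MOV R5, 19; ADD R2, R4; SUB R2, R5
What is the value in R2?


Register state trace:
  MOV R2, 47  → R2 = 47
  MOV R4, 41  → R4 = 41
  MOV R5, 19  → R5 = 19
  ADD R2, R4  → R2 = 47 + 41 = 88
  SUB R2, R5  → R2 = 88 - 19 = 69
Final: R2 = 69

69


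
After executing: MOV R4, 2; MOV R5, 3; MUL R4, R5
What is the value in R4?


Register state trace:
  MOV R4, 2  → R4 = 2
  MOV R5, 3  → R5 = 3
  MUL R4, R5  → R4 = 2 * 3 = 6
Final: R4 = 6

6


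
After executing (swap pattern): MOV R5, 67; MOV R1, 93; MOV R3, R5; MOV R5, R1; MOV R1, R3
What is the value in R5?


Register state trace (swap pattern):
  MOV R5, 67  → R5 = 67
  MOV R1, 93  → R1 = 93
  MOV R3, R5  → R3 = 67  (save R5)
  MOV R5, R1  → R5 = 93  (R5 gets R1's value)
  MOV R1, R3  → R1 = 67  (R1 gets saved value)
Final: R5 = 93

93


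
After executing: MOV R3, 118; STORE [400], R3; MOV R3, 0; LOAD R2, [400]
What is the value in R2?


Register and memory trace:
  MOV R3, 118  → R3 = 118
  STORE [400], R3  → mem[400] = 118
  MOV R3, 0  → R3 = 0
  LOAD R2, [400]  → R2 = mem[400] = 118
Final: R2 = 118

118


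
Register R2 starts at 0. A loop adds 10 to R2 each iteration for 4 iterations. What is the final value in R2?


Starting value: R2 = 0
  Iter 1: R2 = 0 + 10 = 10
  Iter 2: R2 = 10 + 10 = 20
  Iter 3: R2 = 20 + 10 = 30
  Iter 4: R2 = 30 + 10 = 40
Final: R2 = 40

40


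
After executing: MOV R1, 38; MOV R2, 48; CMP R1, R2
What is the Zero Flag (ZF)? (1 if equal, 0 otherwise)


Register state trace:
  MOV R1, 38  → R1 = 38
  MOV R2, 48  → R2 = 48
  CMP R1, R2  → computes 38 - 48 = -10
  Result is nonzero, so values are not equal
ZF = 0

0


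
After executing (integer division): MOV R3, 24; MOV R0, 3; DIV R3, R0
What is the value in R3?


Register state trace:
  MOV R3, 24  → R3 = 24
  MOV R0, 3  → R0 = 3
  DIV R3, R0  → R3 = 24 // 3 = 8
Final: R3 = 8

8


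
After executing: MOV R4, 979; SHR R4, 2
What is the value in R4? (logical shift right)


Register state trace:
  MOV R4, 979  → R4 = 979
  SHR R4, 2  → R4 = 979 >> 2 = 979 // 2^2 = 244
Final: R4 = 244

244


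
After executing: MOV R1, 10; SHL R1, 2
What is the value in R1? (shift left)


Register state trace:
  MOV R1, 10  → R1 = 10
  SHL R1, 2  → R1 = 10 << 2 = 10 * 2^2 = 40
Final: R1 = 40

40


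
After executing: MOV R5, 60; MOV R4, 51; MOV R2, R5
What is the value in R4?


Register state trace:
  MOV R5, 60  → R5 = 60
  MOV R4, 51  → R4 = 51
  MOV R2, R5  → R2 = 60
Final: R4 = 51

51


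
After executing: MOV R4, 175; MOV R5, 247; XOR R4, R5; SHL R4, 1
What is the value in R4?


Register state trace:
  MOV R4, 175  → R4 = 175 (0b10101111)
  MOV R5, 247  → R5 = 247 (0b11110111)
  XOR R4, R5  → R4 = 175 XOR 247 = 88 (0b01011000)
  SHL R4, 1  → R4 = 88 << 1 = 176
Final: R4 = 176

176


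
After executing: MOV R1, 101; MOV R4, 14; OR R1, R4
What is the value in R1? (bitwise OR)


Register state trace:
  MOV R1, 101  → R1 = 101 (0b01100101)
  MOV R4, 14  → R4 = 14 (0b00001110)
  OR R1, R4   → R1 = 101 OR 14 = 111 (0b01101111)
Final: R1 = 111

111


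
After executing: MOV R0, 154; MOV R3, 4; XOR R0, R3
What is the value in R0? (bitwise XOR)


Register state trace:
  MOV R0, 154  → R0 = 154 (0b10011010)
  MOV R3, 4  → R3 = 4 (0b00000100)
  XOR R0, R3  → R0 = 154 XOR 4 = 158 (0b10011110)
Final: R0 = 158

158


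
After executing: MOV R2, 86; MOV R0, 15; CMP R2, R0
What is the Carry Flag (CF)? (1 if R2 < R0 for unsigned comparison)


Register state trace:
  MOV R2, 86  → R2 = 86
  MOV R0, 15  → R0 = 15
  CMP R2, R0  → unsigned 86 - 15: no borrow
  86 >= 15, so CF = 0
CF = 0

0


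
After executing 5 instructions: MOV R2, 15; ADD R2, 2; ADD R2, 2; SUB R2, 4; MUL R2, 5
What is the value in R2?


Register state trace:
  MOV R2, 15  → R2 = 15
  ADD R2, 2  → R2 = 15 + 2 = 17
  ADD R2, 2  → R2 = 17 + 2 = 19
  SUB R2, 4  → R2 = 19 - 4 = 15
  MUL R2, 5  → R2 = 15 * 5 = 75
Final: R2 = 75

75


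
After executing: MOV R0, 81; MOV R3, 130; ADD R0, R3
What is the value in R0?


Register state trace:
  MOV R0, 81  → R0 = 81
  MOV R3, 130  → R3 = 130
  ADD R0, R3  → R0 = 81 + 130 = 211
Final: R0 = 211

211


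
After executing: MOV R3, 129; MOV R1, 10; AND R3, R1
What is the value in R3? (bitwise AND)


Register state trace:
  MOV R3, 129  → R3 = 129 (0b10000001)
  MOV R1, 10  → R1 = 10 (0b00001010)
  AND R3, R1  → R3 = 129 AND 10 = 0 (0b00000000)
Final: R3 = 0

0


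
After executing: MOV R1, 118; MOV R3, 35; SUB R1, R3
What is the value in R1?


Register state trace:
  MOV R1, 118  → R1 = 118
  MOV R3, 35  → R3 = 35
  SUB R1, R3  → R1 = 118 - 35 = 83
Final: R1 = 83

83


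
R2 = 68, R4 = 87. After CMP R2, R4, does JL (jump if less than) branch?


Trace:
  R2 = 68, R4 = 87
  CMP R2, R4  → compares 68 vs 87
  JL checks: is 68 less than 87?
  68 < 87, so condition is true
Branch taken: Yes

Yes


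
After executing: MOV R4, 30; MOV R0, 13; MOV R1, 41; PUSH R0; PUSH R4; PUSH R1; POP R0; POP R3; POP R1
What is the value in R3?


Stack trace (top is rightmost):
  MOV R4, 30  → R4 = 30
  MOV R0, 13  → R0 = 13
  MOV R1, 41  → R1 = 41
  PUSH R0  → stack: [13]
  PUSH R4  → stack: [13, 30]
  PUSH R1  → stack: [13, 30, 41]
  POP R0  → R0 = 41, stack: [13, 30]
  POP R3  → R3 = 30, stack: [13]
  POP R1  → R1 = 13, stack: []
Final: R3 = 30

30


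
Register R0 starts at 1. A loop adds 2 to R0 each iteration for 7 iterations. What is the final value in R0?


Starting value: R0 = 1
  Iter 1: R0 = 1 + 2 = 3
  Iter 2: R0 = 3 + 2 = 5
  Iter 3: R0 = 5 + 2 = 7
  Iter 4: R0 = 7 + 2 = 9
  Iter 5: R0 = 9 + 2 = 11
  Iter 6: R0 = 11 + 2 = 13
  Iter 7: R0 = 13 + 2 = 15
Final: R0 = 15

15


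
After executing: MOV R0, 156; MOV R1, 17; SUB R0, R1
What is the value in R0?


Register state trace:
  MOV R0, 156  → R0 = 156
  MOV R1, 17  → R1 = 17
  SUB R0, R1  → R0 = 156 - 17 = 139
Final: R0 = 139

139


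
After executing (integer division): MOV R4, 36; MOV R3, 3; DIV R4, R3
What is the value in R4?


Register state trace:
  MOV R4, 36  → R4 = 36
  MOV R3, 3  → R3 = 3
  DIV R4, R3  → R4 = 36 // 3 = 12
Final: R4 = 12

12


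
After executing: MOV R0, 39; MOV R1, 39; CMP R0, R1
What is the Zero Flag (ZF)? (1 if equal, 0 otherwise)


Register state trace:
  MOV R0, 39  → R0 = 39
  MOV R1, 39  → R1 = 39
  CMP R0, R1  → computes 39 - 39 = 0
  Result is zero, so values are equal
ZF = 1

1


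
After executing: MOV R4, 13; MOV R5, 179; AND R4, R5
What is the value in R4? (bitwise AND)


Register state trace:
  MOV R4, 13  → R4 = 13 (0b00001101)
  MOV R5, 179  → R5 = 179 (0b10110011)
  AND R4, R5  → R4 = 13 AND 179 = 1 (0b00000001)
Final: R4 = 1

1


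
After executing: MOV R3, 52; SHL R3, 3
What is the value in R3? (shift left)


Register state trace:
  MOV R3, 52  → R3 = 52
  SHL R3, 3  → R3 = 52 << 3 = 52 * 2^3 = 416
Final: R3 = 416

416


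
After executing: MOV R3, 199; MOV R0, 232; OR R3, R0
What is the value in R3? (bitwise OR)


Register state trace:
  MOV R3, 199  → R3 = 199 (0b11000111)
  MOV R0, 232  → R0 = 232 (0b11101000)
  OR R3, R0   → R3 = 199 OR 232 = 239 (0b11101111)
Final: R3 = 239

239


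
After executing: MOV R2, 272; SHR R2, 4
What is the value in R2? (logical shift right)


Register state trace:
  MOV R2, 272  → R2 = 272
  SHR R2, 4  → R2 = 272 >> 4 = 272 // 2^4 = 17
Final: R2 = 17

17


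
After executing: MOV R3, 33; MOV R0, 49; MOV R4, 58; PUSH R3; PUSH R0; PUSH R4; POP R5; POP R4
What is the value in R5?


Stack trace (top is rightmost):
  MOV R3, 33  → R3 = 33
  MOV R0, 49  → R0 = 49
  MOV R4, 58  → R4 = 58
  PUSH R3  → stack: [33]
  PUSH R0  → stack: [33, 49]
  PUSH R4  → stack: [33, 49, 58]
  POP R5  → R5 = 58, stack: [33, 49]
  POP R4  → R4 = 49, stack: [33]
Final: R5 = 58

58


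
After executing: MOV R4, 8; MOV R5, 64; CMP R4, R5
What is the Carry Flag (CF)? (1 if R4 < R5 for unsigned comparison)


Register state trace:
  MOV R4, 8  → R4 = 8
  MOV R5, 64  → R5 = 64
  CMP R4, R5  → unsigned 8 - 64: borrow occurs
  8 < 64, so CF = 1
CF = 1

1


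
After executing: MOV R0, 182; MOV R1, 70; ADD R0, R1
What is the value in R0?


Register state trace:
  MOV R0, 182  → R0 = 182
  MOV R1, 70  → R1 = 70
  ADD R0, R1  → R0 = 182 + 70 = 252
Final: R0 = 252

252


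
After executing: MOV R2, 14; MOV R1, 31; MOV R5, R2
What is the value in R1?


Register state trace:
  MOV R2, 14  → R2 = 14
  MOV R1, 31  → R1 = 31
  MOV R5, R2  → R5 = 14
Final: R1 = 31

31


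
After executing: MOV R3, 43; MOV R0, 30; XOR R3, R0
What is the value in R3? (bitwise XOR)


Register state trace:
  MOV R3, 43  → R3 = 43 (0b00101011)
  MOV R0, 30  → R0 = 30 (0b00011110)
  XOR R3, R0  → R3 = 43 XOR 30 = 53 (0b00110101)
Final: R3 = 53

53


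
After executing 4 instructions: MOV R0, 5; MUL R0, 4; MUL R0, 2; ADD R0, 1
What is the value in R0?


Register state trace:
  MOV R0, 5  → R0 = 5
  MUL R0, 4  → R0 = 5 * 4 = 20
  MUL R0, 2  → R0 = 20 * 2 = 40
  ADD R0, 1  → R0 = 40 + 1 = 41
Final: R0 = 41

41


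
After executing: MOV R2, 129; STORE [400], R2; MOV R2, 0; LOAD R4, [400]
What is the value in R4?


Register and memory trace:
  MOV R2, 129  → R2 = 129
  STORE [400], R2  → mem[400] = 129
  MOV R2, 0  → R2 = 0
  LOAD R4, [400]  → R4 = mem[400] = 129
Final: R4 = 129

129


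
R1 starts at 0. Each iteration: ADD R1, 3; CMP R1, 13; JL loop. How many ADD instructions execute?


Loop trace (R1 starts at 0, target 13, step 3):
  ADD #1: R1 = 0 + 3 = 3  → 3 < 13, loop
  ADD #2: R1 = 3 + 3 = 6  → 6 < 13, loop
  ADD #3: R1 = 6 + 3 = 9  → 9 < 13, loop
  ADD #4: R1 = 9 + 3 = 12  → 12 < 13, loop
  ADD #5: R1 = 12 + 3 = 15  → 15 >= 13, exit
Total ADD instructions: 5

5


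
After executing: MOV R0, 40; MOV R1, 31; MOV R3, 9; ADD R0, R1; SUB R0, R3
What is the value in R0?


Register state trace:
  MOV R0, 40  → R0 = 40
  MOV R1, 31  → R1 = 31
  MOV R3, 9  → R3 = 9
  ADD R0, R1  → R0 = 40 + 31 = 71
  SUB R0, R3  → R0 = 71 - 9 = 62
Final: R0 = 62

62


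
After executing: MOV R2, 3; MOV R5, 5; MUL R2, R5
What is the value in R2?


Register state trace:
  MOV R2, 3  → R2 = 3
  MOV R5, 5  → R5 = 5
  MUL R2, R5  → R2 = 3 * 5 = 15
Final: R2 = 15

15


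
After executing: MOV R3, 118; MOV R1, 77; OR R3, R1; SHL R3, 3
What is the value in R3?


Register state trace:
  MOV R3, 118  → R3 = 118 (0b01110110)
  MOV R1, 77  → R1 = 77 (0b01001101)
  OR R3, R1  → R3 = 118 OR 77 = 127 (0b01111111)
  SHL R3, 3  → R3 = 127 << 3 = 1016
Final: R3 = 1016

1016


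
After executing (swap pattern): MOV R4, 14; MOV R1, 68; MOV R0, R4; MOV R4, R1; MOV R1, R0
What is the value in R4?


Register state trace (swap pattern):
  MOV R4, 14  → R4 = 14
  MOV R1, 68  → R1 = 68
  MOV R0, R4  → R0 = 14  (save R4)
  MOV R4, R1  → R4 = 68  (R4 gets R1's value)
  MOV R1, R0  → R1 = 14  (R1 gets saved value)
Final: R4 = 68

68


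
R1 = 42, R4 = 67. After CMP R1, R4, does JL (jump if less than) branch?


Trace:
  R1 = 42, R4 = 67
  CMP R1, R4  → compares 42 vs 67
  JL checks: is 42 less than 67?
  42 < 67, so condition is true
Branch taken: Yes

Yes


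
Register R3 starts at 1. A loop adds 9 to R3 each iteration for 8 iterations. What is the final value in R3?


Starting value: R3 = 1
  Iter 1: R3 = 1 + 9 = 10
  Iter 2: R3 = 10 + 9 = 19
  Iter 3: R3 = 19 + 9 = 28
  Iter 4: R3 = 28 + 9 = 37
  Iter 5: R3 = 37 + 9 = 46
  Iter 6: R3 = 46 + 9 = 55
  Iter 7: R3 = 55 + 9 = 64
  Iter 8: R3 = 64 + 9 = 73
Final: R3 = 73

73


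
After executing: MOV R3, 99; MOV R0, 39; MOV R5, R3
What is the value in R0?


Register state trace:
  MOV R3, 99  → R3 = 99
  MOV R0, 39  → R0 = 39
  MOV R5, R3  → R5 = 99
Final: R0 = 39

39


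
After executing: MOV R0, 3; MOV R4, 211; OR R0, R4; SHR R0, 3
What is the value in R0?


Register state trace:
  MOV R0, 3  → R0 = 3 (0b00000011)
  MOV R4, 211  → R4 = 211 (0b11010011)
  OR R0, R4  → R0 = 3 OR 211 = 211 (0b11010011)
  SHR R0, 3  → R0 = 211 >> 3 = 26
Final: R0 = 26

26


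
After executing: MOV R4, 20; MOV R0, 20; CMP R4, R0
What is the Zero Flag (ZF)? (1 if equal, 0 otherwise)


Register state trace:
  MOV R4, 20  → R4 = 20
  MOV R0, 20  → R0 = 20
  CMP R4, R0  → computes 20 - 20 = 0
  Result is zero, so values are equal
ZF = 1

1


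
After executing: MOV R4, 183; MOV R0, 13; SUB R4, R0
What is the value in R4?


Register state trace:
  MOV R4, 183  → R4 = 183
  MOV R0, 13  → R0 = 13
  SUB R4, R0  → R4 = 183 - 13 = 170
Final: R4 = 170

170


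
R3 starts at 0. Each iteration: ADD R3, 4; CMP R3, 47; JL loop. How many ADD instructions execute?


Loop trace (R3 starts at 0, target 47, step 4):
  ADD #1: R3 = 0 + 4 = 4  → 4 < 47, loop
  ADD #2: R3 = 4 + 4 = 8  → 8 < 47, loop
  ADD #3: R3 = 8 + 4 = 12  → 12 < 47, loop
  ADD #4: R3 = 12 + 4 = 16  → 16 < 47, loop
  ADD #5: R3 = 16 + 4 = 20  → 20 < 47, loop
  ADD #6: R3 = 20 + 4 = 24  → 24 < 47, loop
  ADD #7: R3 = 24 + 4 = 28  → 28 < 47, loop
  ADD #8: R3 = 28 + 4 = 32  → 32 < 47, loop
  ADD #9: R3 = 32 + 4 = 36  → 36 < 47, loop
  ADD #10: R3 = 36 + 4 = 40  → 40 < 47, loop
  ADD #11: R3 = 40 + 4 = 44  → 44 < 47, loop
  ADD #12: R3 = 44 + 4 = 48  → 48 >= 47, exit
Total ADD instructions: 12

12


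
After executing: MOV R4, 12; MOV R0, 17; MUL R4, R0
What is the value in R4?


Register state trace:
  MOV R4, 12  → R4 = 12
  MOV R0, 17  → R0 = 17
  MUL R4, R0  → R4 = 12 * 17 = 204
Final: R4 = 204

204


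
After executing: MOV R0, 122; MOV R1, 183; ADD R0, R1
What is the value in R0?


Register state trace:
  MOV R0, 122  → R0 = 122
  MOV R1, 183  → R1 = 183
  ADD R0, R1  → R0 = 122 + 183 = 305
Final: R0 = 305

305


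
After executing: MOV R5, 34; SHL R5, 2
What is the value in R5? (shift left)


Register state trace:
  MOV R5, 34  → R5 = 34
  SHL R5, 2  → R5 = 34 << 2 = 34 * 2^2 = 136
Final: R5 = 136

136


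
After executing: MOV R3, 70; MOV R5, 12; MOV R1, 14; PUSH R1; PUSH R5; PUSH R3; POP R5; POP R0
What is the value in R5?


Stack trace (top is rightmost):
  MOV R3, 70  → R3 = 70
  MOV R5, 12  → R5 = 12
  MOV R1, 14  → R1 = 14
  PUSH R1  → stack: [14]
  PUSH R5  → stack: [14, 12]
  PUSH R3  → stack: [14, 12, 70]
  POP R5  → R5 = 70, stack: [14, 12]
  POP R0  → R0 = 12, stack: [14]
Final: R5 = 70

70


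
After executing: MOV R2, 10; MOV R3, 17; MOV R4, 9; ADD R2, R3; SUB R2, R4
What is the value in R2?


Register state trace:
  MOV R2, 10  → R2 = 10
  MOV R3, 17  → R3 = 17
  MOV R4, 9  → R4 = 9
  ADD R2, R3  → R2 = 10 + 17 = 27
  SUB R2, R4  → R2 = 27 - 9 = 18
Final: R2 = 18

18


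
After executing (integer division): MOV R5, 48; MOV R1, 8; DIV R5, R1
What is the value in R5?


Register state trace:
  MOV R5, 48  → R5 = 48
  MOV R1, 8  → R1 = 8
  DIV R5, R1  → R5 = 48 // 8 = 6
Final: R5 = 6

6


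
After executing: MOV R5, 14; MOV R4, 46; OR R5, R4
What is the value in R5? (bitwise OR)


Register state trace:
  MOV R5, 14  → R5 = 14 (0b00001110)
  MOV R4, 46  → R4 = 46 (0b00101110)
  OR R5, R4   → R5 = 14 OR 46 = 46 (0b00101110)
Final: R5 = 46

46


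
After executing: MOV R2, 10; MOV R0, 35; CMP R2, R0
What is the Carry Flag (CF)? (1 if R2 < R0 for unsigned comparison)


Register state trace:
  MOV R2, 10  → R2 = 10
  MOV R0, 35  → R0 = 35
  CMP R2, R0  → unsigned 10 - 35: borrow occurs
  10 < 35, so CF = 1
CF = 1

1


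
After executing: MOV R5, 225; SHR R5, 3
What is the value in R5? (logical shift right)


Register state trace:
  MOV R5, 225  → R5 = 225
  SHR R5, 3  → R5 = 225 >> 3 = 225 // 2^3 = 28
Final: R5 = 28

28


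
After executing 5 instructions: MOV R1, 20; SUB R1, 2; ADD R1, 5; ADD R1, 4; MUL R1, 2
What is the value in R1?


Register state trace:
  MOV R1, 20  → R1 = 20
  SUB R1, 2  → R1 = 20 - 2 = 18
  ADD R1, 5  → R1 = 18 + 5 = 23
  ADD R1, 4  → R1 = 23 + 4 = 27
  MUL R1, 2  → R1 = 27 * 2 = 54
Final: R1 = 54

54


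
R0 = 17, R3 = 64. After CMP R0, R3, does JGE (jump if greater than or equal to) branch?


Trace:
  R0 = 17, R3 = 64
  CMP R0, R3  → compares 17 vs 64
  JGE checks: is 17 greater than or equal to 64?
  17 < 64, so condition is false
Branch taken: No

No


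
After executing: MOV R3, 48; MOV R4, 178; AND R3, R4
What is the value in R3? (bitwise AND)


Register state trace:
  MOV R3, 48  → R3 = 48 (0b00110000)
  MOV R4, 178  → R4 = 178 (0b10110010)
  AND R3, R4  → R3 = 48 AND 178 = 48 (0b00110000)
Final: R3 = 48

48


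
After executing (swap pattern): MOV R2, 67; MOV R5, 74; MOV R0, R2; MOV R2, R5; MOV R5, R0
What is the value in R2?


Register state trace (swap pattern):
  MOV R2, 67  → R2 = 67
  MOV R5, 74  → R5 = 74
  MOV R0, R2  → R0 = 67  (save R2)
  MOV R2, R5  → R2 = 74  (R2 gets R5's value)
  MOV R5, R0  → R5 = 67  (R5 gets saved value)
Final: R2 = 74

74


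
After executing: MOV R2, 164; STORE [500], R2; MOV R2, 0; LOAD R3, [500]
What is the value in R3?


Register and memory trace:
  MOV R2, 164  → R2 = 164
  STORE [500], R2  → mem[500] = 164
  MOV R2, 0  → R2 = 0
  LOAD R3, [500]  → R3 = mem[500] = 164
Final: R3 = 164

164


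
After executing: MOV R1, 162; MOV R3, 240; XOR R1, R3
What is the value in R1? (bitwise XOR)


Register state trace:
  MOV R1, 162  → R1 = 162 (0b10100010)
  MOV R3, 240  → R3 = 240 (0b11110000)
  XOR R1, R3  → R1 = 162 XOR 240 = 82 (0b01010010)
Final: R1 = 82

82


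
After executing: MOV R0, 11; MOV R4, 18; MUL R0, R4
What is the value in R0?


Register state trace:
  MOV R0, 11  → R0 = 11
  MOV R4, 18  → R4 = 18
  MUL R0, R4  → R0 = 11 * 18 = 198
Final: R0 = 198

198


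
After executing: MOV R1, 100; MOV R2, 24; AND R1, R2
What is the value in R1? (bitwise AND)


Register state trace:
  MOV R1, 100  → R1 = 100 (0b01100100)
  MOV R2, 24  → R2 = 24 (0b00011000)
  AND R1, R2  → R1 = 100 AND 24 = 0 (0b00000000)
Final: R1 = 0

0


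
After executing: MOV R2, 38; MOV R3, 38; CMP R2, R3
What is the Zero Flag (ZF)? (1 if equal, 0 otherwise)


Register state trace:
  MOV R2, 38  → R2 = 38
  MOV R3, 38  → R3 = 38
  CMP R2, R3  → computes 38 - 38 = 0
  Result is zero, so values are equal
ZF = 1

1


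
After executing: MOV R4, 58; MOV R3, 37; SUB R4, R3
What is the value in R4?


Register state trace:
  MOV R4, 58  → R4 = 58
  MOV R3, 37  → R3 = 37
  SUB R4, R3  → R4 = 58 - 37 = 21
Final: R4 = 21

21


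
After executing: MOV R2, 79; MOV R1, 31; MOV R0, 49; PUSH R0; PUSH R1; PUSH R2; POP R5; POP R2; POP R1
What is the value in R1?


Stack trace (top is rightmost):
  MOV R2, 79  → R2 = 79
  MOV R1, 31  → R1 = 31
  MOV R0, 49  → R0 = 49
  PUSH R0  → stack: [49]
  PUSH R1  → stack: [49, 31]
  PUSH R2  → stack: [49, 31, 79]
  POP R5  → R5 = 79, stack: [49, 31]
  POP R2  → R2 = 31, stack: [49]
  POP R1  → R1 = 49, stack: []
Final: R1 = 49

49


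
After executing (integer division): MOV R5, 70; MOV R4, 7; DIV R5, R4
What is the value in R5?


Register state trace:
  MOV R5, 70  → R5 = 70
  MOV R4, 7  → R4 = 7
  DIV R5, R4  → R5 = 70 // 7 = 10
Final: R5 = 10

10


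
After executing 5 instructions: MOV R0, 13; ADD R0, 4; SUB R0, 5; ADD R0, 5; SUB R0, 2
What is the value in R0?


Register state trace:
  MOV R0, 13  → R0 = 13
  ADD R0, 4  → R0 = 13 + 4 = 17
  SUB R0, 5  → R0 = 17 - 5 = 12
  ADD R0, 5  → R0 = 12 + 5 = 17
  SUB R0, 2  → R0 = 17 - 2 = 15
Final: R0 = 15

15


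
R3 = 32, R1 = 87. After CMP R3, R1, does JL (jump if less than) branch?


Trace:
  R3 = 32, R1 = 87
  CMP R3, R1  → compares 32 vs 87
  JL checks: is 32 less than 87?
  32 < 87, so condition is true
Branch taken: Yes

Yes


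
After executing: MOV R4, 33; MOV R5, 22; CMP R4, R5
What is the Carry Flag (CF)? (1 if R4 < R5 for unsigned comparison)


Register state trace:
  MOV R4, 33  → R4 = 33
  MOV R5, 22  → R5 = 22
  CMP R4, R5  → unsigned 33 - 22: no borrow
  33 >= 22, so CF = 0
CF = 0

0


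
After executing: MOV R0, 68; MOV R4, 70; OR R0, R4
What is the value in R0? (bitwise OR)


Register state trace:
  MOV R0, 68  → R0 = 68 (0b01000100)
  MOV R4, 70  → R4 = 70 (0b01000110)
  OR R0, R4   → R0 = 68 OR 70 = 70 (0b01000110)
Final: R0 = 70

70


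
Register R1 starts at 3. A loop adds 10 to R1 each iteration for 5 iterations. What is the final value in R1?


Starting value: R1 = 3
  Iter 1: R1 = 3 + 10 = 13
  Iter 2: R1 = 13 + 10 = 23
  Iter 3: R1 = 23 + 10 = 33
  Iter 4: R1 = 33 + 10 = 43
  Iter 5: R1 = 43 + 10 = 53
Final: R1 = 53

53


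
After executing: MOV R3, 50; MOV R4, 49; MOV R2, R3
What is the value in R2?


Register state trace:
  MOV R3, 50  → R3 = 50
  MOV R4, 49  → R4 = 49
  MOV R2, R3  → R2 = 50
Final: R2 = 50

50


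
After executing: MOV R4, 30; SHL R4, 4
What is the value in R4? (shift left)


Register state trace:
  MOV R4, 30  → R4 = 30
  SHL R4, 4  → R4 = 30 << 4 = 30 * 2^4 = 480
Final: R4 = 480

480


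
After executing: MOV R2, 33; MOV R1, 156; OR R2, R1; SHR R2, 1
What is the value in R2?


Register state trace:
  MOV R2, 33  → R2 = 33 (0b00100001)
  MOV R1, 156  → R1 = 156 (0b10011100)
  OR R2, R1  → R2 = 33 OR 156 = 189 (0b10111101)
  SHR R2, 1  → R2 = 189 >> 1 = 94
Final: R2 = 94

94


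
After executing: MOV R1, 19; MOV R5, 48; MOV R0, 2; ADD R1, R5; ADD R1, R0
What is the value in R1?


Register state trace:
  MOV R1, 19  → R1 = 19
  MOV R5, 48  → R5 = 48
  MOV R0, 2  → R0 = 2
  ADD R1, R5  → R1 = 19 + 48 = 67
  ADD R1, R0  → R1 = 67 + 2 = 69
Final: R1 = 69

69


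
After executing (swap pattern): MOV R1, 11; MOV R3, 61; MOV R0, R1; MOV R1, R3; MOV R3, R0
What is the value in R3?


Register state trace (swap pattern):
  MOV R1, 11  → R1 = 11
  MOV R3, 61  → R3 = 61
  MOV R0, R1  → R0 = 11  (save R1)
  MOV R1, R3  → R1 = 61  (R1 gets R3's value)
  MOV R3, R0  → R3 = 11  (R3 gets saved value)
Final: R3 = 11

11


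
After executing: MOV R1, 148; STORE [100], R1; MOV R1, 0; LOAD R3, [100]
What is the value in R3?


Register and memory trace:
  MOV R1, 148  → R1 = 148
  STORE [100], R1  → mem[100] = 148
  MOV R1, 0  → R1 = 0
  LOAD R3, [100]  → R3 = mem[100] = 148
Final: R3 = 148

148


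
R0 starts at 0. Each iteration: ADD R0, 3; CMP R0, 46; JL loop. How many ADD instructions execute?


Loop trace (R0 starts at 0, target 46, step 3):
  ADD #1: R0 = 0 + 3 = 3  → 3 < 46, loop
  ADD #2: R0 = 3 + 3 = 6  → 6 < 46, loop
  ADD #3: R0 = 6 + 3 = 9  → 9 < 46, loop
  ADD #4: R0 = 9 + 3 = 12  → 12 < 46, loop
  ADD #5: R0 = 12 + 3 = 15  → 15 < 46, loop
  ADD #6: R0 = 15 + 3 = 18  → 18 < 46, loop
  ADD #7: R0 = 18 + 3 = 21  → 21 < 46, loop
  ADD #8: R0 = 21 + 3 = 24  → 24 < 46, loop
  ADD #9: R0 = 24 + 3 = 27  → 27 < 46, loop
  ADD #10: R0 = 27 + 3 = 30  → 30 < 46, loop
  ADD #11: R0 = 30 + 3 = 33  → 33 < 46, loop
  ADD #12: R0 = 33 + 3 = 36  → 36 < 46, loop
  ADD #13: R0 = 36 + 3 = 39  → 39 < 46, loop
  ADD #14: R0 = 39 + 3 = 42  → 42 < 46, loop
  ADD #15: R0 = 42 + 3 = 45  → 45 < 46, loop
  ADD #16: R0 = 45 + 3 = 48  → 48 >= 46, exit
Total ADD instructions: 16

16


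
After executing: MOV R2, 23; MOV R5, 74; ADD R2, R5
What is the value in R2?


Register state trace:
  MOV R2, 23  → R2 = 23
  MOV R5, 74  → R5 = 74
  ADD R2, R5  → R2 = 23 + 74 = 97
Final: R2 = 97

97


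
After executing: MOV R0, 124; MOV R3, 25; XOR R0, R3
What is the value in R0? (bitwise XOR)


Register state trace:
  MOV R0, 124  → R0 = 124 (0b01111100)
  MOV R3, 25  → R3 = 25 (0b00011001)
  XOR R0, R3  → R0 = 124 XOR 25 = 101 (0b01100101)
Final: R0 = 101

101


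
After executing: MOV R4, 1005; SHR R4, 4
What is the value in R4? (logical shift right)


Register state trace:
  MOV R4, 1005  → R4 = 1005
  SHR R4, 4  → R4 = 1005 >> 4 = 1005 // 2^4 = 62
Final: R4 = 62

62


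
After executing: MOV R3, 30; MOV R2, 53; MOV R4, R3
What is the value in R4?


Register state trace:
  MOV R3, 30  → R3 = 30
  MOV R2, 53  → R2 = 53
  MOV R4, R3  → R4 = 30
Final: R4 = 30

30


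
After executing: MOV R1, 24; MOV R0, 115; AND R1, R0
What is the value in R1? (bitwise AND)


Register state trace:
  MOV R1, 24  → R1 = 24 (0b00011000)
  MOV R0, 115  → R0 = 115 (0b01110011)
  AND R1, R0  → R1 = 24 AND 115 = 16 (0b00010000)
Final: R1 = 16

16


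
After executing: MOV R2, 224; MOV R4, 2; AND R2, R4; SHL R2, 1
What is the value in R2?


Register state trace:
  MOV R2, 224  → R2 = 224 (0b11100000)
  MOV R4, 2  → R4 = 2 (0b00000010)
  AND R2, R4  → R2 = 224 AND 2 = 0 (0b00000000)
  SHL R2, 1  → R2 = 0 << 1 = 0
Final: R2 = 0

0


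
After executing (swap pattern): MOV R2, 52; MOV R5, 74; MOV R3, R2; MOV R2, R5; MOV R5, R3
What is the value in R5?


Register state trace (swap pattern):
  MOV R2, 52  → R2 = 52
  MOV R5, 74  → R5 = 74
  MOV R3, R2  → R3 = 52  (save R2)
  MOV R2, R5  → R2 = 74  (R2 gets R5's value)
  MOV R5, R3  → R5 = 52  (R5 gets saved value)
Final: R5 = 52

52


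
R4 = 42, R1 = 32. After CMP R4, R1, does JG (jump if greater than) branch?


Trace:
  R4 = 42, R1 = 32
  CMP R4, R1  → compares 42 vs 32
  JG checks: is 42 greater than 32?
  42 > 32, so condition is true
Branch taken: Yes

Yes


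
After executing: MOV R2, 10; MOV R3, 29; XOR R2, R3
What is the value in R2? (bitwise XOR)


Register state trace:
  MOV R2, 10  → R2 = 10 (0b00001010)
  MOV R3, 29  → R3 = 29 (0b00011101)
  XOR R2, R3  → R2 = 10 XOR 29 = 23 (0b00010111)
Final: R2 = 23

23


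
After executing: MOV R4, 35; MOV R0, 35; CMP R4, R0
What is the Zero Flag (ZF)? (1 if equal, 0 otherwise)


Register state trace:
  MOV R4, 35  → R4 = 35
  MOV R0, 35  → R0 = 35
  CMP R4, R0  → computes 35 - 35 = 0
  Result is zero, so values are equal
ZF = 1

1


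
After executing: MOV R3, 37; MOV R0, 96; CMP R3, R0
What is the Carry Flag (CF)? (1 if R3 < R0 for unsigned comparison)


Register state trace:
  MOV R3, 37  → R3 = 37
  MOV R0, 96  → R0 = 96
  CMP R3, R0  → unsigned 37 - 96: borrow occurs
  37 < 96, so CF = 1
CF = 1

1


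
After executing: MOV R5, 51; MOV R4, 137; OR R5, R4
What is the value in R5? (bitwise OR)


Register state trace:
  MOV R5, 51  → R5 = 51 (0b00110011)
  MOV R4, 137  → R4 = 137 (0b10001001)
  OR R5, R4   → R5 = 51 OR 137 = 187 (0b10111011)
Final: R5 = 187

187


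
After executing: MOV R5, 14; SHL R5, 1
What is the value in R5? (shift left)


Register state trace:
  MOV R5, 14  → R5 = 14
  SHL R5, 1  → R5 = 14 << 1 = 14 * 2^1 = 28
Final: R5 = 28

28


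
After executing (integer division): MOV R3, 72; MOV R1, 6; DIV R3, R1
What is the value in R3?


Register state trace:
  MOV R3, 72  → R3 = 72
  MOV R1, 6  → R1 = 6
  DIV R3, R1  → R3 = 72 // 6 = 12
Final: R3 = 12

12


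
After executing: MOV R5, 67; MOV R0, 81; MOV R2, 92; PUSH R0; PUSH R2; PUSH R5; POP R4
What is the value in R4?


Stack trace (top is rightmost):
  MOV R5, 67  → R5 = 67
  MOV R0, 81  → R0 = 81
  MOV R2, 92  → R2 = 92
  PUSH R0  → stack: [81]
  PUSH R2  → stack: [81, 92]
  PUSH R5  → stack: [81, 92, 67]
  POP R4  → R4 = 67, stack: [81, 92]
Final: R4 = 67

67


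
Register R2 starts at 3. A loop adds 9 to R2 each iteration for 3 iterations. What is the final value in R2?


Starting value: R2 = 3
  Iter 1: R2 = 3 + 9 = 12
  Iter 2: R2 = 12 + 9 = 21
  Iter 3: R2 = 21 + 9 = 30
Final: R2 = 30

30


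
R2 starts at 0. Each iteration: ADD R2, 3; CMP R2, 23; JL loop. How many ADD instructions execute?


Loop trace (R2 starts at 0, target 23, step 3):
  ADD #1: R2 = 0 + 3 = 3  → 3 < 23, loop
  ADD #2: R2 = 3 + 3 = 6  → 6 < 23, loop
  ADD #3: R2 = 6 + 3 = 9  → 9 < 23, loop
  ADD #4: R2 = 9 + 3 = 12  → 12 < 23, loop
  ADD #5: R2 = 12 + 3 = 15  → 15 < 23, loop
  ADD #6: R2 = 15 + 3 = 18  → 18 < 23, loop
  ADD #7: R2 = 18 + 3 = 21  → 21 < 23, loop
  ADD #8: R2 = 21 + 3 = 24  → 24 >= 23, exit
Total ADD instructions: 8

8


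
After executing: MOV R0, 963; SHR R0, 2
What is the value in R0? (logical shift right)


Register state trace:
  MOV R0, 963  → R0 = 963
  SHR R0, 2  → R0 = 963 >> 2 = 963 // 2^2 = 240
Final: R0 = 240

240


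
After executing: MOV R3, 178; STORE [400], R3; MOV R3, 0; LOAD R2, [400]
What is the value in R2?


Register and memory trace:
  MOV R3, 178  → R3 = 178
  STORE [400], R3  → mem[400] = 178
  MOV R3, 0  → R3 = 0
  LOAD R2, [400]  → R2 = mem[400] = 178
Final: R2 = 178

178


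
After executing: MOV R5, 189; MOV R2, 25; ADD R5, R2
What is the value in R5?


Register state trace:
  MOV R5, 189  → R5 = 189
  MOV R2, 25  → R2 = 25
  ADD R5, R2  → R5 = 189 + 25 = 214
Final: R5 = 214

214


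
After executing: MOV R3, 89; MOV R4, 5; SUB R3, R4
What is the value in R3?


Register state trace:
  MOV R3, 89  → R3 = 89
  MOV R4, 5  → R4 = 5
  SUB R3, R4  → R3 = 89 - 5 = 84
Final: R3 = 84

84


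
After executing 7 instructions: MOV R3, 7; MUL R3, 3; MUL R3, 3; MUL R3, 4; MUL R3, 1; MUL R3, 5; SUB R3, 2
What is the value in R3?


Register state trace:
  MOV R3, 7  → R3 = 7
  MUL R3, 3  → R3 = 7 * 3 = 21
  MUL R3, 3  → R3 = 21 * 3 = 63
  MUL R3, 4  → R3 = 63 * 4 = 252
  MUL R3, 1  → R3 = 252 * 1 = 252
  MUL R3, 5  → R3 = 252 * 5 = 1260
  SUB R3, 2  → R3 = 1260 - 2 = 1258
Final: R3 = 1258

1258


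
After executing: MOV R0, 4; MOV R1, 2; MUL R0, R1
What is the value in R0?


Register state trace:
  MOV R0, 4  → R0 = 4
  MOV R1, 2  → R1 = 2
  MUL R0, R1  → R0 = 4 * 2 = 8
Final: R0 = 8

8


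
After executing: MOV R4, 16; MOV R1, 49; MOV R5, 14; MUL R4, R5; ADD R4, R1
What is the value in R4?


Register state trace:
  MOV R4, 16  → R4 = 16
  MOV R1, 49  → R1 = 49
  MOV R5, 14  → R5 = 14
  MUL R4, R5  → R4 = 16 * 14 = 224
  ADD R4, R1  → R4 = 224 + 49 = 273
Final: R4 = 273

273


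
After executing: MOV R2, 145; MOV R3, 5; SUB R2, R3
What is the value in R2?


Register state trace:
  MOV R2, 145  → R2 = 145
  MOV R3, 5  → R3 = 5
  SUB R2, R3  → R2 = 145 - 5 = 140
Final: R2 = 140

140


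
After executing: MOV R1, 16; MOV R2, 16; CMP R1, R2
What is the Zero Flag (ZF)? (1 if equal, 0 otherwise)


Register state trace:
  MOV R1, 16  → R1 = 16
  MOV R2, 16  → R2 = 16
  CMP R1, R2  → computes 16 - 16 = 0
  Result is zero, so values are equal
ZF = 1

1


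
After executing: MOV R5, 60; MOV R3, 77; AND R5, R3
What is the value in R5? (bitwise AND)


Register state trace:
  MOV R5, 60  → R5 = 60 (0b00111100)
  MOV R3, 77  → R3 = 77 (0b01001101)
  AND R5, R3  → R5 = 60 AND 77 = 12 (0b00001100)
Final: R5 = 12

12


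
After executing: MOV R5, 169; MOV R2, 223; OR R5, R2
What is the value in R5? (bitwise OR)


Register state trace:
  MOV R5, 169  → R5 = 169 (0b10101001)
  MOV R2, 223  → R2 = 223 (0b11011111)
  OR R5, R2   → R5 = 169 OR 223 = 255 (0b11111111)
Final: R5 = 255

255


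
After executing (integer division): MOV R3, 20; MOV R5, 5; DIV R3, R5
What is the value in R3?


Register state trace:
  MOV R3, 20  → R3 = 20
  MOV R5, 5  → R5 = 5
  DIV R3, R5  → R3 = 20 // 5 = 4
Final: R3 = 4

4


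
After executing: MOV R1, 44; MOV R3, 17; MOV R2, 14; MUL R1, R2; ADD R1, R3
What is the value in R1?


Register state trace:
  MOV R1, 44  → R1 = 44
  MOV R3, 17  → R3 = 17
  MOV R2, 14  → R2 = 14
  MUL R1, R2  → R1 = 44 * 14 = 616
  ADD R1, R3  → R1 = 616 + 17 = 633
Final: R1 = 633

633
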